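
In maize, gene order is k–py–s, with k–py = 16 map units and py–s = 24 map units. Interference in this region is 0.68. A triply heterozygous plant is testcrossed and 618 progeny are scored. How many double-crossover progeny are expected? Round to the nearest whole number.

8

Map distances give recombination frequencies of 0.160 and 0.240 for the two intervals.
With interference 0.68 (so coincidence = 0.32), expected double-crossover frequency = 0.160 × 0.240 × 0.32 = 0.01229.
Expected number = 0.01229 × 618 = 7.59 ≈ 8.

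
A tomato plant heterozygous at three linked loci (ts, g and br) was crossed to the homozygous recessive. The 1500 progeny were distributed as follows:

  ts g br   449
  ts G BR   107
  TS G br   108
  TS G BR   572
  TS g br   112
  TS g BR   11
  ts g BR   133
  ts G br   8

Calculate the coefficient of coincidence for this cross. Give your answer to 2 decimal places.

The two most frequent reciprocal classes, TS G BR and ts g br, are the parental types, so the F1 was TS G BR / ts g br.
The two rarest classes, TS g BR and ts G br, are the double crossovers. Comparing them with the parentals, only the g allele has switched, so g is the middle locus and the order is ts – g – br.
ts–g: (219 + 19)/1500 = 0.1587; g–br: (241 + 19)/1500 = 0.1733.
Expected DCO frequency = 0.1587 × 0.1733 ≈ 0.02750; observed = 19/1500 ≈ 0.01267.
Coefficient of coincidence = 0.01267/0.02750 ≈ 0.46.

0.46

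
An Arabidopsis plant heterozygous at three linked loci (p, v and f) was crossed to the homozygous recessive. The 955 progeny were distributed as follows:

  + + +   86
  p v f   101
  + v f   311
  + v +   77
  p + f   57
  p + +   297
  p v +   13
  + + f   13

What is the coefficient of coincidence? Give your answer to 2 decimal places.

0.73

The two most frequent reciprocal classes, + v f and p + +, are the parental types, so the F1 was + v f / p + +.
The two rarest classes, + + f and p v +, are the double crossovers. Comparing them with the parentals, only the v allele has switched, so v is the middle locus and the order is f – v – p.
f–v: (134 + 26)/955 = 0.1675; v–p: (187 + 26)/955 = 0.2230.
Expected DCO frequency = 0.1675 × 0.2230 ≈ 0.03735; observed = 26/955 ≈ 0.02723.
Coefficient of coincidence = 0.02723/0.03735 ≈ 0.73.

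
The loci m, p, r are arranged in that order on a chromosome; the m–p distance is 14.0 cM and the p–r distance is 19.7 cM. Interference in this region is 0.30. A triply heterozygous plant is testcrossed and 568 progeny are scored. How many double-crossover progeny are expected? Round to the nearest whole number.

Map distances give recombination frequencies of 0.140 and 0.197 for the two intervals.
With interference 0.30 (so coincidence = 0.70), expected double-crossover frequency = 0.140 × 0.197 × 0.70 = 0.01931.
Expected number = 0.01931 × 568 = 10.97 ≈ 11.

11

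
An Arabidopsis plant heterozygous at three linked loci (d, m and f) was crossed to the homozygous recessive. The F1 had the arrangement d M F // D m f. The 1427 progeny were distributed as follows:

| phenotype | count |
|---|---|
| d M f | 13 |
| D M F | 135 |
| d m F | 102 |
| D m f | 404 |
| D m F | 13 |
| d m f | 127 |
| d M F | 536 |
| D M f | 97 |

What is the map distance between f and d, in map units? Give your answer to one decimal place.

20.2 map units

The two rarest classes, d M f and D m F, are the double crossovers. Comparing them with the parentals, only the f allele has switched, so f is the middle locus and the order is m – f – d.
Crossovers in the f–d interval produce the single-crossover classes D M F and d m f (135 + 127 = 262) plus the double crossovers (26).
RF(f–d) = (262 + 26) / 1427 = 288/1427 = 0.2018 → 20.2 map units.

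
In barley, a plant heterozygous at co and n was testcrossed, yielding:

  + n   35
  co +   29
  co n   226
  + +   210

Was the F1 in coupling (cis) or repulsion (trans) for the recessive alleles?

cis

The two most frequent classes are + + (210) and co n (226); these are the parental (non-recombinant) types.
So the F1 carried + + on one chromosome and co n on the other — the recessive alleles are on the same chromosome (cis / coupling).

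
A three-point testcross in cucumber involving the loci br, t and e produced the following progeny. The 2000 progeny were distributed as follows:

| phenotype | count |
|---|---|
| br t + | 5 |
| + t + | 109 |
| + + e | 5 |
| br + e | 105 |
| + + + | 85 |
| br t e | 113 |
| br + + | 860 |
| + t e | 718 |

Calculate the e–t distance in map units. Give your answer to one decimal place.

The two most frequent reciprocal classes, + t e and br + +, are the parental types, so the F1 was + t e / br + +.
The two rarest classes, + + e and br t +, are the double crossovers. Comparing them with the parentals, only the t allele has switched, so t is the middle locus and the order is br – t – e.
Crossovers in the t–e interval produce the single-crossover classes + t + and br + e (109 + 105 = 214) plus the double crossovers (10).
RF(t–e) = (214 + 10) / 2000 = 224/2000 = 0.1120 → 11.2 map units.

11.2 map units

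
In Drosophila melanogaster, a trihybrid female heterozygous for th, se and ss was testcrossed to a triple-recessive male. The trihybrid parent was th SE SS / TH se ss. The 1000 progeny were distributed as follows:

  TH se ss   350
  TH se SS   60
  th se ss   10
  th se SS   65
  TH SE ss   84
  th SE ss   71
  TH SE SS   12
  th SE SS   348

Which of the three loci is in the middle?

The two rarest classes, TH SE SS and th se ss, are the double crossovers. Comparing them with the parentals, only the th allele has switched, so th is the middle locus and the order is se – th – ss.

th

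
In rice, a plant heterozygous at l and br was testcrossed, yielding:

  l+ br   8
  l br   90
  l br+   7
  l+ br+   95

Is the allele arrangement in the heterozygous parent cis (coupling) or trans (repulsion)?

cis

The two most frequent classes are l+ br+ (95) and l br (90); these are the parental (non-recombinant) types.
So the F1 carried l+ br+ on one chromosome and l br on the other — the recessive alleles are on the same chromosome (cis / coupling).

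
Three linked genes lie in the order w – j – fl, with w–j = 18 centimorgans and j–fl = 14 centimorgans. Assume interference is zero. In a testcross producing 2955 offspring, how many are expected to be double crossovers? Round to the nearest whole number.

74

Map distances give recombination frequencies of 0.180 and 0.140 for the two intervals.
With no interference, expected double-crossover frequency = 0.180 × 0.140 = 0.02520.
Expected number = 0.02520 × 2955 = 74.47 ≈ 74.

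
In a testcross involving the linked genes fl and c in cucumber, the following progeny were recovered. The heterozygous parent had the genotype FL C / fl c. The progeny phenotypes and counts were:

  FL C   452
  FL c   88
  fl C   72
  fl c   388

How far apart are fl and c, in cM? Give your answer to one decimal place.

The recombinant classes are FL c and fl C: 88 + 72 = 160.
Recombination frequency = 160/1000 = 0.1600 ≈ 16.0%, i.e. 16.0 cM.

16.0 cM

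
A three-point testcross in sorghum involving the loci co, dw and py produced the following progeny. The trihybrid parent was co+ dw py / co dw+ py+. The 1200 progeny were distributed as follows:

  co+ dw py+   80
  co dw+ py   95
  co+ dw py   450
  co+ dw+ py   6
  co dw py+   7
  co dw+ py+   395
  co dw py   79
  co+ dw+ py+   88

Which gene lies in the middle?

The two rarest classes, co+ dw+ py and co dw py+, are the double crossovers. Comparing them with the parentals, only the dw allele has switched, so dw is the middle locus and the order is py – dw – co.

dw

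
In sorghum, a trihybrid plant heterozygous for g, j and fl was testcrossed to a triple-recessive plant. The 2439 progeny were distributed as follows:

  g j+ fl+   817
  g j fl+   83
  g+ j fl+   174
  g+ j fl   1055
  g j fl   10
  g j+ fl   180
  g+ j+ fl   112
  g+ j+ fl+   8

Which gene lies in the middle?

g

The two most frequent reciprocal classes, g+ j fl and g j+ fl+, are the parental types, so the F1 was g+ j fl / g j+ fl+.
The two rarest classes, g j fl and g+ j+ fl+, are the double crossovers. Comparing them with the parentals, only the g allele has switched, so g is the middle locus and the order is j – g – fl.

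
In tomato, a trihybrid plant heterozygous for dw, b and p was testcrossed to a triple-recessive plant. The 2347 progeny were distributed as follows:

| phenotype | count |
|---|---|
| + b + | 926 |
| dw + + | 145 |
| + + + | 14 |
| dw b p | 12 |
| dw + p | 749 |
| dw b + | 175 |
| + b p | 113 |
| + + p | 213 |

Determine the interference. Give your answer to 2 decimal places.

0.48

The two most frequent reciprocal classes, dw + p and + b +, are the parental types, so the F1 was dw + p / + b +.
The two rarest classes, dw b p and + + +, are the double crossovers. Comparing them with the parentals, only the b allele has switched, so b is the middle locus and the order is dw – b – p.
dw–b: (388 + 26)/2347 = 0.1764; b–p: (258 + 26)/2347 = 0.1210.
Expected DCO frequency = 0.1764 × 0.1210 ≈ 0.02134; observed = 26/2347 ≈ 0.01108.
Coefficient of coincidence = 0.01108/0.02134 ≈ 0.52; interference = 1 − 0.52 = 0.48.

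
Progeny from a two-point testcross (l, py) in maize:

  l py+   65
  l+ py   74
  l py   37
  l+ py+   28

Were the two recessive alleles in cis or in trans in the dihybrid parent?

The two most frequent classes are l+ py (74) and l py+ (65); these are the parental (non-recombinant) types.
So the F1 carried l+ py on one chromosome and l py+ on the other — the recessive alleles are on opposite chromosomes (trans / repulsion).

trans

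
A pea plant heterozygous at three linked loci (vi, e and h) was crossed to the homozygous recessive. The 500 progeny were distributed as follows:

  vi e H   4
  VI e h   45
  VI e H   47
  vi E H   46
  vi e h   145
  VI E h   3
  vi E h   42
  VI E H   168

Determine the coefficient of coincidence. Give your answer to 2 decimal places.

The two most frequent reciprocal classes, VI E H and vi e h, are the parental types, so the F1 was VI E H / vi e h.
The two rarest classes, VI E h and vi e H, are the double crossovers. Comparing them with the parentals, only the h allele has switched, so h is the middle locus and the order is e – h – vi.
e–h: (89 + 7)/500 = 0.1920; h–vi: (91 + 7)/500 = 0.1960.
Expected DCO frequency = 0.1920 × 0.1960 ≈ 0.03763; observed = 7/500 ≈ 0.01400.
Coefficient of coincidence = 0.01400/0.03763 ≈ 0.37.

0.37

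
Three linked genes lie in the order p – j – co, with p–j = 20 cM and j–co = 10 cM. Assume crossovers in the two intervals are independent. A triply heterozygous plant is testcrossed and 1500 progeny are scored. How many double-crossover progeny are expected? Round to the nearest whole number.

Map distances give recombination frequencies of 0.200 and 0.100 for the two intervals.
With no interference, expected double-crossover frequency = 0.200 × 0.100 = 0.02000.
Expected number = 0.02000 × 1500 = 30.00 ≈ 30.

30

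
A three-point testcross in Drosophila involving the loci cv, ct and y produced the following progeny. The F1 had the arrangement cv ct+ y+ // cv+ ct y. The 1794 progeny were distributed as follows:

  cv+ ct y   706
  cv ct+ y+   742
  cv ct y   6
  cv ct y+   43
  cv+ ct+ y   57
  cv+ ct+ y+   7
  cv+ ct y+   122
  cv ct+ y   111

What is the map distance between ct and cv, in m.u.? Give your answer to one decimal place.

The two rarest classes, cv+ ct+ y+ and cv ct y, are the double crossovers. Comparing them with the parentals, only the cv allele has switched, so cv is the middle locus and the order is y – cv – ct.
Crossovers in the cv–ct interval produce the single-crossover classes cv ct y+ and cv+ ct+ y (43 + 57 = 100) plus the double crossovers (13).
RF(cv–ct) = (100 + 13) / 1794 = 113/1794 = 0.0630 → 6.3 m.u.

6.3 m.u.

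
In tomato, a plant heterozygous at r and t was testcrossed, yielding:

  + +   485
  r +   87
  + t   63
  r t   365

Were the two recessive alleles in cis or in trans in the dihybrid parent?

The two most frequent classes are + + (485) and r t (365); these are the parental (non-recombinant) types.
So the F1 carried + + on one chromosome and r t on the other — the recessive alleles are on the same chromosome (cis / coupling).

cis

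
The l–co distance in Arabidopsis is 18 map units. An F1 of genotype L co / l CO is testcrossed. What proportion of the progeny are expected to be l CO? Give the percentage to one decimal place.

41.0%

A map distance of 18 map units corresponds to a recombination frequency of 0.180.
The F1 is L co / l CO, so l CO is a parental gamete class with expected frequency (1 − r)/2 = 0.820/2 = 0.4100.
That is 0.4100 = 41.0% of the progeny.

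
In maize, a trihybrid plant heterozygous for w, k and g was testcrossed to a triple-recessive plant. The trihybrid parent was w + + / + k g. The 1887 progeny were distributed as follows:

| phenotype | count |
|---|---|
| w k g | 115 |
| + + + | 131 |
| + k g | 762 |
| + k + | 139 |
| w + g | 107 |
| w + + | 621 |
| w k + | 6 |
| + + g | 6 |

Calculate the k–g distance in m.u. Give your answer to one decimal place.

13.7 m.u.

The two rarest classes, w k + and + + g, are the double crossovers. Comparing them with the parentals, only the k allele has switched, so k is the middle locus and the order is w – k – g.
Crossovers in the k–g interval produce the single-crossover classes w + g and + k + (107 + 139 = 246) plus the double crossovers (12).
RF(k–g) = (246 + 12) / 1887 = 258/1887 = 0.1367 → 13.7 m.u.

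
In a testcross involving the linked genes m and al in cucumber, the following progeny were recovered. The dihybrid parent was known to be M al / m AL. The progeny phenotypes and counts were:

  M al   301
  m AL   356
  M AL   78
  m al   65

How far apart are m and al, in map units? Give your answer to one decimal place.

The recombinant classes are M AL and m al: 78 + 65 = 143.
Recombination frequency = 143/800 = 0.1787 ≈ 17.9%, i.e. 17.9 map units.

17.9 map units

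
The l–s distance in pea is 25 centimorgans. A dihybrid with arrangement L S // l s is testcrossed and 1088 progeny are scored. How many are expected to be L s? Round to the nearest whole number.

A map distance of 25 centimorgans corresponds to a recombination frequency of 0.250.
The F1 is L S / l s, so L s is a recombinant gamete class with expected frequency r/2 = 0.250/2 = 0.1250.
Expected number = 0.1250 × 1088 = 136.00 ≈ 136.

136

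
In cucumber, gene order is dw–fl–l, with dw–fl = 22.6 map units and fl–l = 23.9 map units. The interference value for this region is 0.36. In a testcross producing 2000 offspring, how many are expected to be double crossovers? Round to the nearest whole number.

Map distances give recombination frequencies of 0.226 and 0.239 for the two intervals.
With interference 0.36 (so coincidence = 0.64), expected double-crossover frequency = 0.226 × 0.239 × 0.64 = 0.03457.
Expected number = 0.03457 × 2000 = 69.14 ≈ 69.

69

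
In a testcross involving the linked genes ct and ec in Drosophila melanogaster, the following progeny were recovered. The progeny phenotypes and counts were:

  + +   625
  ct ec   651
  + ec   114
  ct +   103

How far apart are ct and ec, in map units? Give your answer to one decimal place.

14.5 map units

The two most frequent classes, + + (625) and ct ec (651), are the parental types, so the F1 was + + / ct ec.
The recombinant classes are + ec and ct +: 114 + 103 = 217.
Recombination frequency = 217/1493 = 0.1453 ≈ 14.5%, i.e. 14.5 map units.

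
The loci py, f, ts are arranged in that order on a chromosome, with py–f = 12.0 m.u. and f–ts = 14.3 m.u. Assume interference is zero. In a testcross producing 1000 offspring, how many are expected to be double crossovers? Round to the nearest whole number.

17

Map distances give recombination frequencies of 0.120 and 0.143 for the two intervals.
With no interference, expected double-crossover frequency = 0.120 × 0.143 = 0.01716.
Expected number = 0.01716 × 1000 = 17.16 ≈ 17.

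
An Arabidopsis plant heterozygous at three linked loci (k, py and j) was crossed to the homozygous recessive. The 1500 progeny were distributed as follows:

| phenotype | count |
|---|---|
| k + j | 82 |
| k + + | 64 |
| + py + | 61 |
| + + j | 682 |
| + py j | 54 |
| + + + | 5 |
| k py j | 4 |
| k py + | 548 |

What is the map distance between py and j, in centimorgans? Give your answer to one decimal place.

The two most frequent reciprocal classes, k py + and + + j, are the parental types, so the F1 was k py + / + + j.
The two rarest classes, k py j and + + +, are the double crossovers. Comparing them with the parentals, only the j allele has switched, so j is the middle locus and the order is k – j – py.
Crossovers in the j–py interval produce the single-crossover classes k + + and + py j (64 + 54 = 118) plus the double crossovers (9).
RF(j–py) = (118 + 9) / 1500 = 127/1500 = 0.0847 → 8.5 centimorgans.

8.5 centimorgans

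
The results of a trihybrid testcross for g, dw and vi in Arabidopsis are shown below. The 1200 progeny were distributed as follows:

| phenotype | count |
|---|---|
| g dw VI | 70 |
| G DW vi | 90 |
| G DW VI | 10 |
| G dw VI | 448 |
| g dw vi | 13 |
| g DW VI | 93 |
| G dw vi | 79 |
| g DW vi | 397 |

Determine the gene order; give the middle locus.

The two most frequent reciprocal classes, G dw VI and g DW vi, are the parental types, so the F1 was G dw VI / g DW vi.
The two rarest classes, G DW VI and g dw vi, are the double crossovers. Comparing them with the parentals, only the dw allele has switched, so dw is the middle locus and the order is vi – dw – g.

dw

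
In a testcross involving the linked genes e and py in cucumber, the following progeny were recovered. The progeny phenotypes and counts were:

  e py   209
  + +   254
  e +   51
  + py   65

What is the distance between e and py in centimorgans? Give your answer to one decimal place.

20.0 centimorgans

The two most frequent classes, + + (254) and e py (209), are the parental types, so the F1 was + + / e py.
The recombinant classes are + py and e +: 65 + 51 = 116.
Recombination frequency = 116/579 = 0.2003 ≈ 20.0%, i.e. 20.0 centimorgans.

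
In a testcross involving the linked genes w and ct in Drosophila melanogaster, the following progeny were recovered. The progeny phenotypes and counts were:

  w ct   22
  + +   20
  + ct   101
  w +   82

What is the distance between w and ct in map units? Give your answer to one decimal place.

The two most frequent classes, + ct (101) and w + (82), are the parental types, so the F1 was + ct / w +.
The recombinant classes are + + and w ct: 20 + 22 = 42.
Recombination frequency = 42/225 = 0.1867 ≈ 18.7%, i.e. 18.7 map units.

18.7 map units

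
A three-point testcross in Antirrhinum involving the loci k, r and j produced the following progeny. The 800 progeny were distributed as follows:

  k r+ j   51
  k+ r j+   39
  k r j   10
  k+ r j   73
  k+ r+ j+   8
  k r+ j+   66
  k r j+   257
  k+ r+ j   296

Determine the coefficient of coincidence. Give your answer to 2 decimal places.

0.85

The two most frequent reciprocal classes, k r j+ and k+ r+ j, are the parental types, so the F1 was k r j+ / k+ r+ j.
The two rarest classes, k r j and k+ r+ j+, are the double crossovers. Comparing them with the parentals, only the j allele has switched, so j is the middle locus and the order is r – j – k.
r–j: (139 + 18)/800 = 0.1963; j–k: (90 + 18)/800 = 0.1350.
Expected DCO frequency = 0.1963 × 0.1350 ≈ 0.02650; observed = 18/800 ≈ 0.02250.
Coefficient of coincidence = 0.02250/0.02650 ≈ 0.85.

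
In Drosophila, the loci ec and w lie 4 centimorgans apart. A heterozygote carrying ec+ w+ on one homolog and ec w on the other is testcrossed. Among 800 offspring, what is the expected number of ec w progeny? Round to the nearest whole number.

A map distance of 4 centimorgans corresponds to a recombination frequency of 0.040.
The F1 is ec+ w+ / ec w, so ec w is a parental gamete class with expected frequency (1 − r)/2 = 0.960/2 = 0.4800.
Expected number = 0.4800 × 800 = 384.00 ≈ 384.

384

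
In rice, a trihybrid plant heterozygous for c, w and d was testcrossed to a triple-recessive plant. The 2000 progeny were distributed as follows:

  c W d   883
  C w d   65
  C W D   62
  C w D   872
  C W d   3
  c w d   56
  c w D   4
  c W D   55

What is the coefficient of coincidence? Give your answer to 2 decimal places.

0.88

The two most frequent reciprocal classes, C w D and c W d, are the parental types, so the F1 was C w D / c W d.
The two rarest classes, c w D and C W d, are the double crossovers. Comparing them with the parentals, only the c allele has switched, so c is the middle locus and the order is d – c – w.
d–c: (120 + 7)/2000 = 0.0635; c–w: (118 + 7)/2000 = 0.0625.
Expected DCO frequency = 0.0635 × 0.0625 ≈ 0.00397; observed = 7/2000 ≈ 0.00350.
Coefficient of coincidence = 0.00350/0.00397 ≈ 0.88.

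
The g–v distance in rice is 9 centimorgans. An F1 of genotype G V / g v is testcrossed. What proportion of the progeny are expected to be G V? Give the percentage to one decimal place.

45.5%

A map distance of 9 centimorgans corresponds to a recombination frequency of 0.090.
The F1 is G V / g v, so G V is a parental gamete class with expected frequency (1 − r)/2 = 0.910/2 = 0.4550.
That is 0.4550 = 45.5% of the progeny.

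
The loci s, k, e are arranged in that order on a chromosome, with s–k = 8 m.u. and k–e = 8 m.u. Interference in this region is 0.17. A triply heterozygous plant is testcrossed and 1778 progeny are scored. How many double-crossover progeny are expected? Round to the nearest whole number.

Map distances give recombination frequencies of 0.080 and 0.080 for the two intervals.
With interference 0.17 (so coincidence = 0.83), expected double-crossover frequency = 0.080 × 0.080 × 0.83 = 0.00531.
Expected number = 0.00531 × 1778 = 9.44 ≈ 9.

9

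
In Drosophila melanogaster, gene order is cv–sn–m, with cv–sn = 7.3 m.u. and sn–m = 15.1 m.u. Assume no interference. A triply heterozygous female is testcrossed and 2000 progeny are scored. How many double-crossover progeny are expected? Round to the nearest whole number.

22

Map distances give recombination frequencies of 0.073 and 0.151 for the two intervals.
With no interference, expected double-crossover frequency = 0.073 × 0.151 = 0.01102.
Expected number = 0.01102 × 2000 = 22.05 ≈ 22.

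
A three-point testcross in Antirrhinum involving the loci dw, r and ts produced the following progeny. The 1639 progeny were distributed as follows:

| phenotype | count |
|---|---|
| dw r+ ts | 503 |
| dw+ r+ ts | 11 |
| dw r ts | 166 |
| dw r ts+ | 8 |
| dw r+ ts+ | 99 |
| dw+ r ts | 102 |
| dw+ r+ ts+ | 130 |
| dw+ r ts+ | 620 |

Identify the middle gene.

The two most frequent reciprocal classes, dw+ r ts+ and dw r+ ts, are the parental types, so the F1 was dw+ r ts+ / dw r+ ts.
The two rarest classes, dw r ts+ and dw+ r+ ts, are the double crossovers. Comparing them with the parentals, only the dw allele has switched, so dw is the middle locus and the order is r – dw – ts.

dw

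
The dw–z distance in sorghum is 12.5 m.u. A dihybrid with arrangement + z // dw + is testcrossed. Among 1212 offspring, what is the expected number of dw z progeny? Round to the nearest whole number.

76

A map distance of 12.5 m.u. corresponds to a recombination frequency of 0.125.
The F1 is + z / dw +, so dw z is a recombinant gamete class with expected frequency r/2 = 0.125/2 = 0.0625.
Expected number = 0.0625 × 1212 = 75.75 ≈ 76.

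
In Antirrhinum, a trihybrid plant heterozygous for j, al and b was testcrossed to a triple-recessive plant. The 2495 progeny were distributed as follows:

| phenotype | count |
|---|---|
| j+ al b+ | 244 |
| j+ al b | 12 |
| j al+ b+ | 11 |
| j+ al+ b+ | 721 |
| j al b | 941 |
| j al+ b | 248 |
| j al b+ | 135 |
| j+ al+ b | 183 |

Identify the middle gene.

The two most frequent reciprocal classes, j+ al+ b+ and j al b, are the parental types, so the F1 was j+ al+ b+ / j al b.
The two rarest classes, j al+ b+ and j+ al b, are the double crossovers. Comparing them with the parentals, only the j allele has switched, so j is the middle locus and the order is b – j – al.

j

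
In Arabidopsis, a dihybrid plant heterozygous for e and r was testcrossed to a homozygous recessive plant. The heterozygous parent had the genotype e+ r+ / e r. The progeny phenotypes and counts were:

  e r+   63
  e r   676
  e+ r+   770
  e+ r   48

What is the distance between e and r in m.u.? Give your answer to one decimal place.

7.1 m.u.

The recombinant classes are e+ r and e r+: 48 + 63 = 111.
Recombination frequency = 111/1557 = 0.0713 ≈ 7.1%, i.e. 7.1 m.u.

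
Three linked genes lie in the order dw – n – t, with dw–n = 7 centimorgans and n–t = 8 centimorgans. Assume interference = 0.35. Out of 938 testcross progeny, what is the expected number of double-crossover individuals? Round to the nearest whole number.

Map distances give recombination frequencies of 0.070 and 0.080 for the two intervals.
With interference 0.35 (so coincidence = 0.65), expected double-crossover frequency = 0.070 × 0.080 × 0.65 = 0.00364.
Expected number = 0.00364 × 938 = 3.41 ≈ 3.

3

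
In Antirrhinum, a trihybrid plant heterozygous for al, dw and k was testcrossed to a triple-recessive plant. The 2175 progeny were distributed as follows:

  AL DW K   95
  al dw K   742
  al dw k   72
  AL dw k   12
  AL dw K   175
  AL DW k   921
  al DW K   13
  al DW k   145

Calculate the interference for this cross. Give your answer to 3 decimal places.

0.179

The two most frequent reciprocal classes, AL DW k and al dw K, are the parental types, so the F1 was AL DW k / al dw K.
The two rarest classes, AL dw k and al DW K, are the double crossovers. Comparing them with the parentals, only the dw allele has switched, so dw is the middle locus and the order is al – dw – k.
al–dw: (320 + 25)/2175 = 0.1586; dw–k: (167 + 25)/2175 = 0.0883.
Expected DCO frequency = 0.1586 × 0.0883 ≈ 0.01400; observed = 25/2175 ≈ 0.01149.
Coefficient of coincidence = 0.01149/0.01400 ≈ 0.821; interference = 1 − 0.821 = 0.179.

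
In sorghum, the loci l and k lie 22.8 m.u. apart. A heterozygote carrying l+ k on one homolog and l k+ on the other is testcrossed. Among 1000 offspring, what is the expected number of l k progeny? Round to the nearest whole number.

114

A map distance of 22.8 m.u. corresponds to a recombination frequency of 0.228.
The F1 is l+ k / l k+, so l k is a recombinant gamete class with expected frequency r/2 = 0.228/2 = 0.1140.
Expected number = 0.1140 × 1000 = 114.00 ≈ 114.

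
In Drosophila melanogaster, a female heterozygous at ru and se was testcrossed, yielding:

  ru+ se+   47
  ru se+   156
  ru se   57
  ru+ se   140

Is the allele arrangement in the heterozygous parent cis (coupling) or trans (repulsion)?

The two most frequent classes are ru+ se (140) and ru se+ (156); these are the parental (non-recombinant) types.
So the F1 carried ru+ se on one chromosome and ru se+ on the other — the recessive alleles are on opposite chromosomes (trans / repulsion).

trans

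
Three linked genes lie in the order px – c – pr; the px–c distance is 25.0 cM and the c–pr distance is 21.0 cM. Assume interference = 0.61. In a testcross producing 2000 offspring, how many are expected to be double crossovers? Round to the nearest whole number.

41

Map distances give recombination frequencies of 0.250 and 0.210 for the two intervals.
With interference 0.61 (so coincidence = 0.39), expected double-crossover frequency = 0.250 × 0.210 × 0.39 = 0.02048.
Expected number = 0.02048 × 2000 = 40.95 ≈ 41.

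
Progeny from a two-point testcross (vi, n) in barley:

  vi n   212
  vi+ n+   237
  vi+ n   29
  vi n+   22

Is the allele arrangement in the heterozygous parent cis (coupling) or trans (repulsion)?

cis

The two most frequent classes are vi+ n+ (237) and vi n (212); these are the parental (non-recombinant) types.
So the F1 carried vi+ n+ on one chromosome and vi n on the other — the recessive alleles are on the same chromosome (cis / coupling).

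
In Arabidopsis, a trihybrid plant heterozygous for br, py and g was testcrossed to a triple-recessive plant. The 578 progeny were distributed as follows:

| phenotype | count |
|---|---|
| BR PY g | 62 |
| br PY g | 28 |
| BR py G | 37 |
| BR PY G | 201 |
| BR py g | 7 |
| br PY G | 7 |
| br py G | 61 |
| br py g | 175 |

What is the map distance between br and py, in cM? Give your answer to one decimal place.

13.7 cM

The two most frequent reciprocal classes, BR PY G and br py g, are the parental types, so the F1 was BR PY G / br py g.
The two rarest classes, br PY G and BR py g, are the double crossovers. Comparing them with the parentals, only the br allele has switched, so br is the middle locus and the order is g – br – py.
Crossovers in the br–py interval produce the single-crossover classes BR py G and br PY g (37 + 28 = 65) plus the double crossovers (14).
RF(br–py) = (65 + 14) / 578 = 79/578 = 0.1367 → 13.7 cM.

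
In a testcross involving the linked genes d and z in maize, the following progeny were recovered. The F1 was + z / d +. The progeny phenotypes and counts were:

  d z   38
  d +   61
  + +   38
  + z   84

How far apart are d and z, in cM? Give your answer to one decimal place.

The recombinant classes are + + and d z: 38 + 38 = 76.
Recombination frequency = 76/221 = 0.3439 ≈ 34.4%, i.e. 34.4 cM.

34.4 cM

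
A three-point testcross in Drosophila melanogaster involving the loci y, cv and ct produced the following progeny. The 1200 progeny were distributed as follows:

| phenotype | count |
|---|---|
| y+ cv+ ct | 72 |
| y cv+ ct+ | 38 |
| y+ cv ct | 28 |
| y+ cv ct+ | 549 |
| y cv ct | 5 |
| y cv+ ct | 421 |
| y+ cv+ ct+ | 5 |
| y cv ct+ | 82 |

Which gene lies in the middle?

cv

The two most frequent reciprocal classes, y+ cv ct+ and y cv+ ct, are the parental types, so the F1 was y+ cv ct+ / y cv+ ct.
The two rarest classes, y+ cv+ ct+ and y cv ct, are the double crossovers. Comparing them with the parentals, only the cv allele has switched, so cv is the middle locus and the order is ct – cv – y.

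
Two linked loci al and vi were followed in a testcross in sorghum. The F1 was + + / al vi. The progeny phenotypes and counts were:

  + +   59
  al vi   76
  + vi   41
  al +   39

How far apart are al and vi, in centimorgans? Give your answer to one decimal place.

37.2 centimorgans

The recombinant classes are + vi and al +: 41 + 39 = 80.
Recombination frequency = 80/215 = 0.3721 ≈ 37.2%, i.e. 37.2 centimorgans.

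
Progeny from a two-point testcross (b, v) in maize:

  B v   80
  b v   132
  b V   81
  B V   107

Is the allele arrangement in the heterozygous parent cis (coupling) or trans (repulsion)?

The two most frequent classes are B V (107) and b v (132); these are the parental (non-recombinant) types.
So the F1 carried B V on one chromosome and b v on the other — the recessive alleles are on the same chromosome (cis / coupling).

cis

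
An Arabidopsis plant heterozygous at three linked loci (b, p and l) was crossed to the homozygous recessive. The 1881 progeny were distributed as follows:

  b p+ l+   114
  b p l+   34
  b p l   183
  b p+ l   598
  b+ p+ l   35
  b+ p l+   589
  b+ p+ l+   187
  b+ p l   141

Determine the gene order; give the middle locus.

b

The two most frequent reciprocal classes, b+ p l+ and b p+ l, are the parental types, so the F1 was b+ p l+ / b p+ l.
The two rarest classes, b p l+ and b+ p+ l, are the double crossovers. Comparing them with the parentals, only the b allele has switched, so b is the middle locus and the order is l – b – p.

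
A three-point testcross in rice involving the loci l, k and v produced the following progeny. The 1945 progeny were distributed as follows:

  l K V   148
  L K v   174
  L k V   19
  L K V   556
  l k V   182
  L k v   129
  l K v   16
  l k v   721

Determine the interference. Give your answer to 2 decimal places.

0.44

The two most frequent reciprocal classes, L K V and l k v, are the parental types, so the F1 was L K V / l k v.
The two rarest classes, L k V and l K v, are the double crossovers. Comparing them with the parentals, only the k allele has switched, so k is the middle locus and the order is v – k – l.
v–k: (356 + 35)/1945 = 0.2010; k–l: (277 + 35)/1945 = 0.1604.
Expected DCO frequency = 0.2010 × 0.1604 ≈ 0.03224; observed = 35/1945 ≈ 0.01799.
Coefficient of coincidence = 0.01799/0.03224 ≈ 0.56; interference = 1 − 0.56 = 0.44.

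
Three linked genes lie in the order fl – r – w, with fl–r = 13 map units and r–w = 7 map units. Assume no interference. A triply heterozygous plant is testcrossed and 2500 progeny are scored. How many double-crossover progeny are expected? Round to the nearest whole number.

Map distances give recombination frequencies of 0.130 and 0.070 for the two intervals.
With no interference, expected double-crossover frequency = 0.130 × 0.070 = 0.00910.
Expected number = 0.00910 × 2500 = 22.75 ≈ 23.

23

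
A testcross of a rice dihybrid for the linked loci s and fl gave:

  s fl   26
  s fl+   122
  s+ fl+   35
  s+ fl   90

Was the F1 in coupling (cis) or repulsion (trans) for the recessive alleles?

trans

The two most frequent classes are s+ fl (90) and s fl+ (122); these are the parental (non-recombinant) types.
So the F1 carried s+ fl on one chromosome and s fl+ on the other — the recessive alleles are on opposite chromosomes (trans / repulsion).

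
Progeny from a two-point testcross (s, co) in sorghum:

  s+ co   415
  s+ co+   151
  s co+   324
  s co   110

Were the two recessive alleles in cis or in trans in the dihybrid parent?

trans

The two most frequent classes are s+ co (415) and s co+ (324); these are the parental (non-recombinant) types.
So the F1 carried s+ co on one chromosome and s co+ on the other — the recessive alleles are on opposite chromosomes (trans / repulsion).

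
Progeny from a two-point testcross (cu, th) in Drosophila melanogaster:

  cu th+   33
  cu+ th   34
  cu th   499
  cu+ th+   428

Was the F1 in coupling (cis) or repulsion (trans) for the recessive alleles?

cis

The two most frequent classes are cu+ th+ (428) and cu th (499); these are the parental (non-recombinant) types.
So the F1 carried cu+ th+ on one chromosome and cu th on the other — the recessive alleles are on the same chromosome (cis / coupling).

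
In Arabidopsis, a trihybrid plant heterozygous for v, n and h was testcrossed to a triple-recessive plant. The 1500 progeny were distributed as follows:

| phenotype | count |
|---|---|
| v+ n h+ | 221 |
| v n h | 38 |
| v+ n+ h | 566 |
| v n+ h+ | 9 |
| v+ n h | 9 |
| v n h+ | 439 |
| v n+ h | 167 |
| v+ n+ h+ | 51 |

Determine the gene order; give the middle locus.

n

The two most frequent reciprocal classes, v+ n+ h and v n h+, are the parental types, so the F1 was v+ n+ h / v n h+.
The two rarest classes, v+ n h and v n+ h+, are the double crossovers. Comparing them with the parentals, only the n allele has switched, so n is the middle locus and the order is v – n – h.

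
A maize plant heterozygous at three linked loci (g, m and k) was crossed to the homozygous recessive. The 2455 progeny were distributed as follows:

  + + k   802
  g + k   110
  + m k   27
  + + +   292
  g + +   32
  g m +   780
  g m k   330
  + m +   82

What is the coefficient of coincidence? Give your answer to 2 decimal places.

0.85

The two most frequent reciprocal classes, + + k and g m +, are the parental types, so the F1 was + + k / g m +.
The two rarest classes, + m k and g + +, are the double crossovers. Comparing them with the parentals, only the m allele has switched, so m is the middle locus and the order is k – m – g.
k–m: (622 + 59)/2455 = 0.2774; m–g: (192 + 59)/2455 = 0.1022.
Expected DCO frequency = 0.2774 × 0.1022 ≈ 0.02835; observed = 59/2455 ≈ 0.02403.
Coefficient of coincidence = 0.02403/0.02835 ≈ 0.85.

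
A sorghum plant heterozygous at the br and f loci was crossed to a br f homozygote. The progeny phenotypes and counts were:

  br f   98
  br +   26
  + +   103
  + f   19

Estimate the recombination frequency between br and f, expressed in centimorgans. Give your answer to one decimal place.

The two most frequent classes, + + (103) and br f (98), are the parental types, so the F1 was + + / br f.
The recombinant classes are + f and br +: 19 + 26 = 45.
Recombination frequency = 45/246 = 0.1829 ≈ 18.3%, i.e. 18.3 centimorgans.

18.3 centimorgans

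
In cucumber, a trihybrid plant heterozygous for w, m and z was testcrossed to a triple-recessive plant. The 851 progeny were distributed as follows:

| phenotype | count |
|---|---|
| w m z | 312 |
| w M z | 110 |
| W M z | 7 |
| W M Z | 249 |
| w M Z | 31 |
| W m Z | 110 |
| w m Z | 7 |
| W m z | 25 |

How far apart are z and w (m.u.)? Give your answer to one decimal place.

The two most frequent reciprocal classes, w m z and W M Z, are the parental types, so the F1 was w m z / W M Z.
The two rarest classes, w m Z and W M z, are the double crossovers. Comparing them with the parentals, only the z allele has switched, so z is the middle locus and the order is w – z – m.
Crossovers in the w–z interval produce the single-crossover classes W m z and w M Z (25 + 31 = 56) plus the double crossovers (14).
RF(w–z) = (56 + 14) / 851 = 70/851 = 0.0823 → 8.2 m.u.

8.2 m.u.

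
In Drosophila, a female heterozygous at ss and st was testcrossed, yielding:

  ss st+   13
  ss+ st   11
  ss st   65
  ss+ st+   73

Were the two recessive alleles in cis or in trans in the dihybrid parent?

The two most frequent classes are ss+ st+ (73) and ss st (65); these are the parental (non-recombinant) types.
So the F1 carried ss+ st+ on one chromosome and ss st on the other — the recessive alleles are on the same chromosome (cis / coupling).

cis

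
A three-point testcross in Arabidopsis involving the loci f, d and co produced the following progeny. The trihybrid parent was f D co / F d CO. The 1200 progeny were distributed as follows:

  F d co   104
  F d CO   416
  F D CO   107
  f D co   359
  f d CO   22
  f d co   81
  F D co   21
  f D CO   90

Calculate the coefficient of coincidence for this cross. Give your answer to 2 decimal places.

The two rarest classes, F D co and f d CO, are the double crossovers. Comparing them with the parentals, only the f allele has switched, so f is the middle locus and the order is d – f – co.
d–f: (188 + 43)/1200 = 0.1925; f–co: (194 + 43)/1200 = 0.1975.
Expected DCO frequency = 0.1925 × 0.1975 ≈ 0.03802; observed = 43/1200 ≈ 0.03583.
Coefficient of coincidence = 0.03583/0.03802 ≈ 0.94.

0.94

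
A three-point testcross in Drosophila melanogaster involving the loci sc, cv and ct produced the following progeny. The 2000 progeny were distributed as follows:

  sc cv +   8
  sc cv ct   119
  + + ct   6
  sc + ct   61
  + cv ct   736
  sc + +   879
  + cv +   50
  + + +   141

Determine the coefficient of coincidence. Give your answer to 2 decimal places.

The two most frequent reciprocal classes, + cv ct and sc + +, are the parental types, so the F1 was + cv ct / sc + +.
The two rarest classes, + + ct and sc cv +, are the double crossovers. Comparing them with the parentals, only the cv allele has switched, so cv is the middle locus and the order is ct – cv – sc.
ct–cv: (111 + 14)/2000 = 0.0625; cv–sc: (260 + 14)/2000 = 0.1370.
Expected DCO frequency = 0.0625 × 0.1370 ≈ 0.00856; observed = 14/2000 ≈ 0.00700.
Coefficient of coincidence = 0.00700/0.00856 ≈ 0.82.

0.82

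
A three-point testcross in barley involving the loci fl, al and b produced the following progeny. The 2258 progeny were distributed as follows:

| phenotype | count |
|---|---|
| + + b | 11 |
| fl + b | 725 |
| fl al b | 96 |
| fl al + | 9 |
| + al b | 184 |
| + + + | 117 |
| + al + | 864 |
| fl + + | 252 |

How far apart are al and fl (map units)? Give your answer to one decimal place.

The two most frequent reciprocal classes, + al + and fl + b, are the parental types, so the F1 was + al + / fl + b.
The two rarest classes, fl al + and + + b, are the double crossovers. Comparing them with the parentals, only the fl allele has switched, so fl is the middle locus and the order is al – fl – b.
Crossovers in the al–fl interval produce the single-crossover classes + + + and fl al b (117 + 96 = 213) plus the double crossovers (20).
RF(al–fl) = (213 + 20) / 2258 = 233/2258 = 0.1032 → 10.3 map units.

10.3 map units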